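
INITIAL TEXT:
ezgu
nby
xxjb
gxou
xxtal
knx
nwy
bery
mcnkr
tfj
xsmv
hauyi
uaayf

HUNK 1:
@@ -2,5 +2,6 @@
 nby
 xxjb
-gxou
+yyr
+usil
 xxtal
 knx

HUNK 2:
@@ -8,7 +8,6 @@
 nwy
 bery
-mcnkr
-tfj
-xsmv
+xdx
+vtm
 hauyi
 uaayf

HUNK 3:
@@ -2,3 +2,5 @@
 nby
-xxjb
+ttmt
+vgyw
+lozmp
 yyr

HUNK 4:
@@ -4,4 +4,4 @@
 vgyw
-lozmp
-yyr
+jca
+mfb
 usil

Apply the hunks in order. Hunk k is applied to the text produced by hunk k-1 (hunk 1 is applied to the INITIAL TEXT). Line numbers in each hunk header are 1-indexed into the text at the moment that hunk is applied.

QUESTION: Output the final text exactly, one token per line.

Hunk 1: at line 2 remove [gxou] add [yyr,usil] -> 14 lines: ezgu nby xxjb yyr usil xxtal knx nwy bery mcnkr tfj xsmv hauyi uaayf
Hunk 2: at line 8 remove [mcnkr,tfj,xsmv] add [xdx,vtm] -> 13 lines: ezgu nby xxjb yyr usil xxtal knx nwy bery xdx vtm hauyi uaayf
Hunk 3: at line 2 remove [xxjb] add [ttmt,vgyw,lozmp] -> 15 lines: ezgu nby ttmt vgyw lozmp yyr usil xxtal knx nwy bery xdx vtm hauyi uaayf
Hunk 4: at line 4 remove [lozmp,yyr] add [jca,mfb] -> 15 lines: ezgu nby ttmt vgyw jca mfb usil xxtal knx nwy bery xdx vtm hauyi uaayf

Answer: ezgu
nby
ttmt
vgyw
jca
mfb
usil
xxtal
knx
nwy
bery
xdx
vtm
hauyi
uaayf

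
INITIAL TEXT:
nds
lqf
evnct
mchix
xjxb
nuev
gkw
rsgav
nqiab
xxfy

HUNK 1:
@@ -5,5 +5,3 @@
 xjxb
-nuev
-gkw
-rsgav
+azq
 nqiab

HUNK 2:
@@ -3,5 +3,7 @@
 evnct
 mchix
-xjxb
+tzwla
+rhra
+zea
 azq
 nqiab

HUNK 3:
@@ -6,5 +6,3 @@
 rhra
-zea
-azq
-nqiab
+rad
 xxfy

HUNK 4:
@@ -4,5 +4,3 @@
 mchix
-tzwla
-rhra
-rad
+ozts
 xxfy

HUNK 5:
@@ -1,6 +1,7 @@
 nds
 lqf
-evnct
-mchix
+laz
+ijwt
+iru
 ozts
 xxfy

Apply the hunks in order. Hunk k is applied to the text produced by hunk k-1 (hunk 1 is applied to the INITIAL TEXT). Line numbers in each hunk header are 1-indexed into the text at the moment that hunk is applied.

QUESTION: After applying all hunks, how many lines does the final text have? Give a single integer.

Answer: 7

Derivation:
Hunk 1: at line 5 remove [nuev,gkw,rsgav] add [azq] -> 8 lines: nds lqf evnct mchix xjxb azq nqiab xxfy
Hunk 2: at line 3 remove [xjxb] add [tzwla,rhra,zea] -> 10 lines: nds lqf evnct mchix tzwla rhra zea azq nqiab xxfy
Hunk 3: at line 6 remove [zea,azq,nqiab] add [rad] -> 8 lines: nds lqf evnct mchix tzwla rhra rad xxfy
Hunk 4: at line 4 remove [tzwla,rhra,rad] add [ozts] -> 6 lines: nds lqf evnct mchix ozts xxfy
Hunk 5: at line 1 remove [evnct,mchix] add [laz,ijwt,iru] -> 7 lines: nds lqf laz ijwt iru ozts xxfy
Final line count: 7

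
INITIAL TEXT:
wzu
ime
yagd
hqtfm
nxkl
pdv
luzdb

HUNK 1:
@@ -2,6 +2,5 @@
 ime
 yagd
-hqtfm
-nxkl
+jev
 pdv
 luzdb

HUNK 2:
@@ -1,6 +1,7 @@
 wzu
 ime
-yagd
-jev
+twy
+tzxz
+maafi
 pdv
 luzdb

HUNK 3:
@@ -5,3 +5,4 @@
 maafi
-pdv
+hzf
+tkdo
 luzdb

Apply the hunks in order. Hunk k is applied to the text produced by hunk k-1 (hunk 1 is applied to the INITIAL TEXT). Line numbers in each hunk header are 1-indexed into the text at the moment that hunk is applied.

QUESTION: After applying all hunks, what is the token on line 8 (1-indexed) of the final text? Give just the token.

Hunk 1: at line 2 remove [hqtfm,nxkl] add [jev] -> 6 lines: wzu ime yagd jev pdv luzdb
Hunk 2: at line 1 remove [yagd,jev] add [twy,tzxz,maafi] -> 7 lines: wzu ime twy tzxz maafi pdv luzdb
Hunk 3: at line 5 remove [pdv] add [hzf,tkdo] -> 8 lines: wzu ime twy tzxz maafi hzf tkdo luzdb
Final line 8: luzdb

Answer: luzdb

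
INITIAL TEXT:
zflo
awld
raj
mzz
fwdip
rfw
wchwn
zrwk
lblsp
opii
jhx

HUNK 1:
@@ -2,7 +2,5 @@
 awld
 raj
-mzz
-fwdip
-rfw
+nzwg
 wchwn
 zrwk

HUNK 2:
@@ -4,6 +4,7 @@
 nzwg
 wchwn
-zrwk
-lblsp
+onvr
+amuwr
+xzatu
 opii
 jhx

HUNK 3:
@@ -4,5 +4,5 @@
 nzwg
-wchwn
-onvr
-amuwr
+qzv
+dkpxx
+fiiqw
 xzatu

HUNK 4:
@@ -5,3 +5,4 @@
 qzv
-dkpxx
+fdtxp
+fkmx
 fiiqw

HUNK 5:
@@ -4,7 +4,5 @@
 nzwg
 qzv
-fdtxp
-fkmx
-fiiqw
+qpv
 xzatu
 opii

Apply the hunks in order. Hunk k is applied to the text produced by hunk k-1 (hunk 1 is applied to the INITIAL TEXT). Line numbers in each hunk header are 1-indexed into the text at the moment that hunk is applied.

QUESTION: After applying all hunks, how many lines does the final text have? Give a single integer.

Hunk 1: at line 2 remove [mzz,fwdip,rfw] add [nzwg] -> 9 lines: zflo awld raj nzwg wchwn zrwk lblsp opii jhx
Hunk 2: at line 4 remove [zrwk,lblsp] add [onvr,amuwr,xzatu] -> 10 lines: zflo awld raj nzwg wchwn onvr amuwr xzatu opii jhx
Hunk 3: at line 4 remove [wchwn,onvr,amuwr] add [qzv,dkpxx,fiiqw] -> 10 lines: zflo awld raj nzwg qzv dkpxx fiiqw xzatu opii jhx
Hunk 4: at line 5 remove [dkpxx] add [fdtxp,fkmx] -> 11 lines: zflo awld raj nzwg qzv fdtxp fkmx fiiqw xzatu opii jhx
Hunk 5: at line 4 remove [fdtxp,fkmx,fiiqw] add [qpv] -> 9 lines: zflo awld raj nzwg qzv qpv xzatu opii jhx
Final line count: 9

Answer: 9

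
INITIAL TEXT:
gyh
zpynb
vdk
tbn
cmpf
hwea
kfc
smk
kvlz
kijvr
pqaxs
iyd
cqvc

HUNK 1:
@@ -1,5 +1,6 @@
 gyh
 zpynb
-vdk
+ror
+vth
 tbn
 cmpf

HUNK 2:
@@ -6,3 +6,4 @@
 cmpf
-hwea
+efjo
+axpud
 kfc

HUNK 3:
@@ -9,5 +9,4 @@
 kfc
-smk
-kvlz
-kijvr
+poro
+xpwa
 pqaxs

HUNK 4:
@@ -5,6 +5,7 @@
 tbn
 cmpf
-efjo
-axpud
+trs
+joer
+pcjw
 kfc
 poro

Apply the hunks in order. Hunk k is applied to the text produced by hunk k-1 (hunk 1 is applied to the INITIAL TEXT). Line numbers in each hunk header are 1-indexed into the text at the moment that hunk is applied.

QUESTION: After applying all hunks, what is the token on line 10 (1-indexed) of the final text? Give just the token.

Answer: kfc

Derivation:
Hunk 1: at line 1 remove [vdk] add [ror,vth] -> 14 lines: gyh zpynb ror vth tbn cmpf hwea kfc smk kvlz kijvr pqaxs iyd cqvc
Hunk 2: at line 6 remove [hwea] add [efjo,axpud] -> 15 lines: gyh zpynb ror vth tbn cmpf efjo axpud kfc smk kvlz kijvr pqaxs iyd cqvc
Hunk 3: at line 9 remove [smk,kvlz,kijvr] add [poro,xpwa] -> 14 lines: gyh zpynb ror vth tbn cmpf efjo axpud kfc poro xpwa pqaxs iyd cqvc
Hunk 4: at line 5 remove [efjo,axpud] add [trs,joer,pcjw] -> 15 lines: gyh zpynb ror vth tbn cmpf trs joer pcjw kfc poro xpwa pqaxs iyd cqvc
Final line 10: kfc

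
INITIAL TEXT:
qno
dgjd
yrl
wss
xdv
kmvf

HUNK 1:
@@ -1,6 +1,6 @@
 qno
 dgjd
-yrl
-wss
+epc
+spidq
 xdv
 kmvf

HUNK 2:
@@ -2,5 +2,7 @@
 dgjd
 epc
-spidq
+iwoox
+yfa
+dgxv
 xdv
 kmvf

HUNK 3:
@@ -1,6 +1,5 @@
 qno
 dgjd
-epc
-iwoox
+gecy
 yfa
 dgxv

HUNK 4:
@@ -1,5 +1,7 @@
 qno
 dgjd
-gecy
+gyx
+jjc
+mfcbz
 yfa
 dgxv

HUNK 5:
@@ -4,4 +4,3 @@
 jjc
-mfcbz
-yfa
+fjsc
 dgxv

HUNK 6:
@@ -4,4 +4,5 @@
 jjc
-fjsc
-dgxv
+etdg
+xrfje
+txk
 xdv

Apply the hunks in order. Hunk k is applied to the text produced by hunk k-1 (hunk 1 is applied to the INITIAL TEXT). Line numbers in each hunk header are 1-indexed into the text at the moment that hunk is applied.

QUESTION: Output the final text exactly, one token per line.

Hunk 1: at line 1 remove [yrl,wss] add [epc,spidq] -> 6 lines: qno dgjd epc spidq xdv kmvf
Hunk 2: at line 2 remove [spidq] add [iwoox,yfa,dgxv] -> 8 lines: qno dgjd epc iwoox yfa dgxv xdv kmvf
Hunk 3: at line 1 remove [epc,iwoox] add [gecy] -> 7 lines: qno dgjd gecy yfa dgxv xdv kmvf
Hunk 4: at line 1 remove [gecy] add [gyx,jjc,mfcbz] -> 9 lines: qno dgjd gyx jjc mfcbz yfa dgxv xdv kmvf
Hunk 5: at line 4 remove [mfcbz,yfa] add [fjsc] -> 8 lines: qno dgjd gyx jjc fjsc dgxv xdv kmvf
Hunk 6: at line 4 remove [fjsc,dgxv] add [etdg,xrfje,txk] -> 9 lines: qno dgjd gyx jjc etdg xrfje txk xdv kmvf

Answer: qno
dgjd
gyx
jjc
etdg
xrfje
txk
xdv
kmvf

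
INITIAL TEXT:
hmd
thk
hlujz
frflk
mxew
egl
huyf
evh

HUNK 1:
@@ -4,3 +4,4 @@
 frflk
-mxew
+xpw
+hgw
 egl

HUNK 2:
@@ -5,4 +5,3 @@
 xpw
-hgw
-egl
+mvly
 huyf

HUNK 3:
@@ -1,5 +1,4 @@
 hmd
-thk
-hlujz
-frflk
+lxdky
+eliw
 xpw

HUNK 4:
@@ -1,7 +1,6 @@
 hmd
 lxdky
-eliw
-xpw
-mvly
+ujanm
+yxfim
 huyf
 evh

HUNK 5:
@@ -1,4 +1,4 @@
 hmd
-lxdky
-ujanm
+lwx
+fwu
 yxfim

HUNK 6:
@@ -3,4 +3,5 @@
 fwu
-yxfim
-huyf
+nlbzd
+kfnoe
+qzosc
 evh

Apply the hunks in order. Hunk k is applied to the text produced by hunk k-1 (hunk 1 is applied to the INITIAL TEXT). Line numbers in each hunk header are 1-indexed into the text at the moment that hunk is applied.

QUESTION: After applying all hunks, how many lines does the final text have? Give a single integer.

Answer: 7

Derivation:
Hunk 1: at line 4 remove [mxew] add [xpw,hgw] -> 9 lines: hmd thk hlujz frflk xpw hgw egl huyf evh
Hunk 2: at line 5 remove [hgw,egl] add [mvly] -> 8 lines: hmd thk hlujz frflk xpw mvly huyf evh
Hunk 3: at line 1 remove [thk,hlujz,frflk] add [lxdky,eliw] -> 7 lines: hmd lxdky eliw xpw mvly huyf evh
Hunk 4: at line 1 remove [eliw,xpw,mvly] add [ujanm,yxfim] -> 6 lines: hmd lxdky ujanm yxfim huyf evh
Hunk 5: at line 1 remove [lxdky,ujanm] add [lwx,fwu] -> 6 lines: hmd lwx fwu yxfim huyf evh
Hunk 6: at line 3 remove [yxfim,huyf] add [nlbzd,kfnoe,qzosc] -> 7 lines: hmd lwx fwu nlbzd kfnoe qzosc evh
Final line count: 7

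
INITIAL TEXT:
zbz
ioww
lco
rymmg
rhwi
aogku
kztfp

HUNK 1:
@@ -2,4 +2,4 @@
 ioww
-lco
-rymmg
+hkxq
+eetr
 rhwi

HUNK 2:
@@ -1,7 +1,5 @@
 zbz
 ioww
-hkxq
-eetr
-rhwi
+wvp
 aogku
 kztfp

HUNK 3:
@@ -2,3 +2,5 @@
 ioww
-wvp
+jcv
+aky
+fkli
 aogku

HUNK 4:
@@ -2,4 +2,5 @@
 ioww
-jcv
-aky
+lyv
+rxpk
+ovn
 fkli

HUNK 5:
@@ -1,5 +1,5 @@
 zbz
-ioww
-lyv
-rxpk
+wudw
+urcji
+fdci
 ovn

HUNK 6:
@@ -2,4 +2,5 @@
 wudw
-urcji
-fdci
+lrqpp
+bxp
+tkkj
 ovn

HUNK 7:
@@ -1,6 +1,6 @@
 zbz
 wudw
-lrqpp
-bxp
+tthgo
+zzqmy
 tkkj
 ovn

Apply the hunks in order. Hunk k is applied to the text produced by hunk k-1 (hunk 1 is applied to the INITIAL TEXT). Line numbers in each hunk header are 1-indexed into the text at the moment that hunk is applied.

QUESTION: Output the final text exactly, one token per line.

Hunk 1: at line 2 remove [lco,rymmg] add [hkxq,eetr] -> 7 lines: zbz ioww hkxq eetr rhwi aogku kztfp
Hunk 2: at line 1 remove [hkxq,eetr,rhwi] add [wvp] -> 5 lines: zbz ioww wvp aogku kztfp
Hunk 3: at line 2 remove [wvp] add [jcv,aky,fkli] -> 7 lines: zbz ioww jcv aky fkli aogku kztfp
Hunk 4: at line 2 remove [jcv,aky] add [lyv,rxpk,ovn] -> 8 lines: zbz ioww lyv rxpk ovn fkli aogku kztfp
Hunk 5: at line 1 remove [ioww,lyv,rxpk] add [wudw,urcji,fdci] -> 8 lines: zbz wudw urcji fdci ovn fkli aogku kztfp
Hunk 6: at line 2 remove [urcji,fdci] add [lrqpp,bxp,tkkj] -> 9 lines: zbz wudw lrqpp bxp tkkj ovn fkli aogku kztfp
Hunk 7: at line 1 remove [lrqpp,bxp] add [tthgo,zzqmy] -> 9 lines: zbz wudw tthgo zzqmy tkkj ovn fkli aogku kztfp

Answer: zbz
wudw
tthgo
zzqmy
tkkj
ovn
fkli
aogku
kztfp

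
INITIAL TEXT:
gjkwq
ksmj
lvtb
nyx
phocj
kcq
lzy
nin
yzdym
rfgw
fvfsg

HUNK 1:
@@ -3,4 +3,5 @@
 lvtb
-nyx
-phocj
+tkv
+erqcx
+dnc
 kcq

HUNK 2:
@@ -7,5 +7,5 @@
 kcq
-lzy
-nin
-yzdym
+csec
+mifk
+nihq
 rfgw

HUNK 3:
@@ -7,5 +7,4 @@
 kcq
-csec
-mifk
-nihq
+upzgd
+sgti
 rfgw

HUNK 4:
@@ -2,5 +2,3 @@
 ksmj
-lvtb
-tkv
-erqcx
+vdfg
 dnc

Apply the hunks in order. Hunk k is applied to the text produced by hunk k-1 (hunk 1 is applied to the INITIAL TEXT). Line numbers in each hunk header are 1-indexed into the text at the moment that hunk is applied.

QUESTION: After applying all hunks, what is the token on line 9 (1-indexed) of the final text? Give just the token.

Answer: fvfsg

Derivation:
Hunk 1: at line 3 remove [nyx,phocj] add [tkv,erqcx,dnc] -> 12 lines: gjkwq ksmj lvtb tkv erqcx dnc kcq lzy nin yzdym rfgw fvfsg
Hunk 2: at line 7 remove [lzy,nin,yzdym] add [csec,mifk,nihq] -> 12 lines: gjkwq ksmj lvtb tkv erqcx dnc kcq csec mifk nihq rfgw fvfsg
Hunk 3: at line 7 remove [csec,mifk,nihq] add [upzgd,sgti] -> 11 lines: gjkwq ksmj lvtb tkv erqcx dnc kcq upzgd sgti rfgw fvfsg
Hunk 4: at line 2 remove [lvtb,tkv,erqcx] add [vdfg] -> 9 lines: gjkwq ksmj vdfg dnc kcq upzgd sgti rfgw fvfsg
Final line 9: fvfsg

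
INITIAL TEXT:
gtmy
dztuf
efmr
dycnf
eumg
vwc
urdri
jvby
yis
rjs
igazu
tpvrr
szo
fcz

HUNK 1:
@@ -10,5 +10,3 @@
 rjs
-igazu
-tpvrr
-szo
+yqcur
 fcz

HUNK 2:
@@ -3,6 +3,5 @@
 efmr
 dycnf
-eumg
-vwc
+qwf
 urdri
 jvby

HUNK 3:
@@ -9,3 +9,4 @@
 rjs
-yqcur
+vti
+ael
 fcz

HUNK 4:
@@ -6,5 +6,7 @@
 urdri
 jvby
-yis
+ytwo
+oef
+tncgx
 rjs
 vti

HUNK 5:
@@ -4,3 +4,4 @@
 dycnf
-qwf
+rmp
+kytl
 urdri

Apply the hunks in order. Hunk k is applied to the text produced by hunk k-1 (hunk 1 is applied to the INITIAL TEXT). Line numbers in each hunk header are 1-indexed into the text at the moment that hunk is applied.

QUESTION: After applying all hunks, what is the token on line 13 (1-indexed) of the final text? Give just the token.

Answer: vti

Derivation:
Hunk 1: at line 10 remove [igazu,tpvrr,szo] add [yqcur] -> 12 lines: gtmy dztuf efmr dycnf eumg vwc urdri jvby yis rjs yqcur fcz
Hunk 2: at line 3 remove [eumg,vwc] add [qwf] -> 11 lines: gtmy dztuf efmr dycnf qwf urdri jvby yis rjs yqcur fcz
Hunk 3: at line 9 remove [yqcur] add [vti,ael] -> 12 lines: gtmy dztuf efmr dycnf qwf urdri jvby yis rjs vti ael fcz
Hunk 4: at line 6 remove [yis] add [ytwo,oef,tncgx] -> 14 lines: gtmy dztuf efmr dycnf qwf urdri jvby ytwo oef tncgx rjs vti ael fcz
Hunk 5: at line 4 remove [qwf] add [rmp,kytl] -> 15 lines: gtmy dztuf efmr dycnf rmp kytl urdri jvby ytwo oef tncgx rjs vti ael fcz
Final line 13: vti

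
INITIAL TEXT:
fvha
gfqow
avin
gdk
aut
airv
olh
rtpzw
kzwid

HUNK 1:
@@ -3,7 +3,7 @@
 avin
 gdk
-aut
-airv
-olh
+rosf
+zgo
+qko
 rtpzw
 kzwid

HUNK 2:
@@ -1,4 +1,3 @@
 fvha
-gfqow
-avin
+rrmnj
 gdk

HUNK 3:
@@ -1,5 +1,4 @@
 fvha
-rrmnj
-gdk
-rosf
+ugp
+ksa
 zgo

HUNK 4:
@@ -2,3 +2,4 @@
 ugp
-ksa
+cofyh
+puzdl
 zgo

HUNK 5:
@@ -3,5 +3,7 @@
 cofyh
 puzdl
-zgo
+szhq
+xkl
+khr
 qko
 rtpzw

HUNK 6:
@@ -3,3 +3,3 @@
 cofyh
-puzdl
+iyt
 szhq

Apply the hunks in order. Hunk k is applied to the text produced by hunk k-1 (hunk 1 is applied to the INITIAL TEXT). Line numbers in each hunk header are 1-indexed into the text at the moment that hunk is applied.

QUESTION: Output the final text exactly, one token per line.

Hunk 1: at line 3 remove [aut,airv,olh] add [rosf,zgo,qko] -> 9 lines: fvha gfqow avin gdk rosf zgo qko rtpzw kzwid
Hunk 2: at line 1 remove [gfqow,avin] add [rrmnj] -> 8 lines: fvha rrmnj gdk rosf zgo qko rtpzw kzwid
Hunk 3: at line 1 remove [rrmnj,gdk,rosf] add [ugp,ksa] -> 7 lines: fvha ugp ksa zgo qko rtpzw kzwid
Hunk 4: at line 2 remove [ksa] add [cofyh,puzdl] -> 8 lines: fvha ugp cofyh puzdl zgo qko rtpzw kzwid
Hunk 5: at line 3 remove [zgo] add [szhq,xkl,khr] -> 10 lines: fvha ugp cofyh puzdl szhq xkl khr qko rtpzw kzwid
Hunk 6: at line 3 remove [puzdl] add [iyt] -> 10 lines: fvha ugp cofyh iyt szhq xkl khr qko rtpzw kzwid

Answer: fvha
ugp
cofyh
iyt
szhq
xkl
khr
qko
rtpzw
kzwid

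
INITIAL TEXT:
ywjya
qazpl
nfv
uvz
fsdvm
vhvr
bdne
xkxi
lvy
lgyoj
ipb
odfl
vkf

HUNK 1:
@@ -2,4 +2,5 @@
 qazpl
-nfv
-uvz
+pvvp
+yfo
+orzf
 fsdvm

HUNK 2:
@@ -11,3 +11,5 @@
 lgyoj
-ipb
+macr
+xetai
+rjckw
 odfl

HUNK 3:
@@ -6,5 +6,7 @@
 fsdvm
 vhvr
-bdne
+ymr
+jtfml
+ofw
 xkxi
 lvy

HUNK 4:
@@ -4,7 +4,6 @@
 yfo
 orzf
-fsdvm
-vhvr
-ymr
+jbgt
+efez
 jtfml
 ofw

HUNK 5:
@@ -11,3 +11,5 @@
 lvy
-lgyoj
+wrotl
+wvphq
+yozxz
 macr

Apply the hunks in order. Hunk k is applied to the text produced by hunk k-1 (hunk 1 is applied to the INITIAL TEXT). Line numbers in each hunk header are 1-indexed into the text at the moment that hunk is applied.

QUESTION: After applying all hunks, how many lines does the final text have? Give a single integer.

Hunk 1: at line 2 remove [nfv,uvz] add [pvvp,yfo,orzf] -> 14 lines: ywjya qazpl pvvp yfo orzf fsdvm vhvr bdne xkxi lvy lgyoj ipb odfl vkf
Hunk 2: at line 11 remove [ipb] add [macr,xetai,rjckw] -> 16 lines: ywjya qazpl pvvp yfo orzf fsdvm vhvr bdne xkxi lvy lgyoj macr xetai rjckw odfl vkf
Hunk 3: at line 6 remove [bdne] add [ymr,jtfml,ofw] -> 18 lines: ywjya qazpl pvvp yfo orzf fsdvm vhvr ymr jtfml ofw xkxi lvy lgyoj macr xetai rjckw odfl vkf
Hunk 4: at line 4 remove [fsdvm,vhvr,ymr] add [jbgt,efez] -> 17 lines: ywjya qazpl pvvp yfo orzf jbgt efez jtfml ofw xkxi lvy lgyoj macr xetai rjckw odfl vkf
Hunk 5: at line 11 remove [lgyoj] add [wrotl,wvphq,yozxz] -> 19 lines: ywjya qazpl pvvp yfo orzf jbgt efez jtfml ofw xkxi lvy wrotl wvphq yozxz macr xetai rjckw odfl vkf
Final line count: 19

Answer: 19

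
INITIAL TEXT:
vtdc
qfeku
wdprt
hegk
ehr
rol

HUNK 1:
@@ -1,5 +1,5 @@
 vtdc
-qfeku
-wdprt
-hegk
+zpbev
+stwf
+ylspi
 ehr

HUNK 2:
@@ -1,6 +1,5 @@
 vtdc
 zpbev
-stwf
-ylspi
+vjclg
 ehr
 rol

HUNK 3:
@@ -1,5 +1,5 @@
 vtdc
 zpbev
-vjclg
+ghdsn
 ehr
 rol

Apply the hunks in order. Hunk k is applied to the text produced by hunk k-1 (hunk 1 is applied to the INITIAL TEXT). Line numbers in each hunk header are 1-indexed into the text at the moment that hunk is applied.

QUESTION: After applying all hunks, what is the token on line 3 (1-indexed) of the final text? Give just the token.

Answer: ghdsn

Derivation:
Hunk 1: at line 1 remove [qfeku,wdprt,hegk] add [zpbev,stwf,ylspi] -> 6 lines: vtdc zpbev stwf ylspi ehr rol
Hunk 2: at line 1 remove [stwf,ylspi] add [vjclg] -> 5 lines: vtdc zpbev vjclg ehr rol
Hunk 3: at line 1 remove [vjclg] add [ghdsn] -> 5 lines: vtdc zpbev ghdsn ehr rol
Final line 3: ghdsn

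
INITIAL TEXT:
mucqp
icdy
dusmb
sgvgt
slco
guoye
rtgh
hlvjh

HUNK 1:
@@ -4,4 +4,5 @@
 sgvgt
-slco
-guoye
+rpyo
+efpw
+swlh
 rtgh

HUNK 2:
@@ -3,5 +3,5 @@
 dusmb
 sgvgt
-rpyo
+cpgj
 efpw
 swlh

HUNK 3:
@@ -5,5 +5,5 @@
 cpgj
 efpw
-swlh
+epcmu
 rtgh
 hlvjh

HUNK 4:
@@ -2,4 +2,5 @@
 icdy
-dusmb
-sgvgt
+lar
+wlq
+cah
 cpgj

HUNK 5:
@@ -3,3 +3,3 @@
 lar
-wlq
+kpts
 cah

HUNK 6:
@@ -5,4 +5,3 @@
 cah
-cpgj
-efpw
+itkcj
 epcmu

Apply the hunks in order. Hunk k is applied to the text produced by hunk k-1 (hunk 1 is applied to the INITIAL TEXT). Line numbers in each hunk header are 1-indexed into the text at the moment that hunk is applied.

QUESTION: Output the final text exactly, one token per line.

Hunk 1: at line 4 remove [slco,guoye] add [rpyo,efpw,swlh] -> 9 lines: mucqp icdy dusmb sgvgt rpyo efpw swlh rtgh hlvjh
Hunk 2: at line 3 remove [rpyo] add [cpgj] -> 9 lines: mucqp icdy dusmb sgvgt cpgj efpw swlh rtgh hlvjh
Hunk 3: at line 5 remove [swlh] add [epcmu] -> 9 lines: mucqp icdy dusmb sgvgt cpgj efpw epcmu rtgh hlvjh
Hunk 4: at line 2 remove [dusmb,sgvgt] add [lar,wlq,cah] -> 10 lines: mucqp icdy lar wlq cah cpgj efpw epcmu rtgh hlvjh
Hunk 5: at line 3 remove [wlq] add [kpts] -> 10 lines: mucqp icdy lar kpts cah cpgj efpw epcmu rtgh hlvjh
Hunk 6: at line 5 remove [cpgj,efpw] add [itkcj] -> 9 lines: mucqp icdy lar kpts cah itkcj epcmu rtgh hlvjh

Answer: mucqp
icdy
lar
kpts
cah
itkcj
epcmu
rtgh
hlvjh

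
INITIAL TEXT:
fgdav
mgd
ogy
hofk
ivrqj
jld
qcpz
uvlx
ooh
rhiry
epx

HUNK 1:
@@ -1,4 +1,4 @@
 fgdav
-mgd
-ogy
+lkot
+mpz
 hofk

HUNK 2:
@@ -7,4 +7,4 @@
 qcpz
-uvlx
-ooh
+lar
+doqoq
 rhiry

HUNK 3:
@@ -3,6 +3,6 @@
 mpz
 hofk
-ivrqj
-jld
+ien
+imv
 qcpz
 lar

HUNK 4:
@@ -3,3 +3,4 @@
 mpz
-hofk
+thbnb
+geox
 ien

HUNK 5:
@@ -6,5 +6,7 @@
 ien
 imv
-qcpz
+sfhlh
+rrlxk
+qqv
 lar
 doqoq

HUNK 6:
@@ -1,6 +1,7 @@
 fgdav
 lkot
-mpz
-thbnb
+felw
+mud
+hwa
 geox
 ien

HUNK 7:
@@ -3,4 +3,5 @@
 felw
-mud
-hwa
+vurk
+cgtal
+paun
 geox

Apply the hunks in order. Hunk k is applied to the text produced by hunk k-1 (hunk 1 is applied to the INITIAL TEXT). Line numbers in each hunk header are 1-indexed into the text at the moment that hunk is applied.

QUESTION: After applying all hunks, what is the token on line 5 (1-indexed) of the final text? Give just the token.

Hunk 1: at line 1 remove [mgd,ogy] add [lkot,mpz] -> 11 lines: fgdav lkot mpz hofk ivrqj jld qcpz uvlx ooh rhiry epx
Hunk 2: at line 7 remove [uvlx,ooh] add [lar,doqoq] -> 11 lines: fgdav lkot mpz hofk ivrqj jld qcpz lar doqoq rhiry epx
Hunk 3: at line 3 remove [ivrqj,jld] add [ien,imv] -> 11 lines: fgdav lkot mpz hofk ien imv qcpz lar doqoq rhiry epx
Hunk 4: at line 3 remove [hofk] add [thbnb,geox] -> 12 lines: fgdav lkot mpz thbnb geox ien imv qcpz lar doqoq rhiry epx
Hunk 5: at line 6 remove [qcpz] add [sfhlh,rrlxk,qqv] -> 14 lines: fgdav lkot mpz thbnb geox ien imv sfhlh rrlxk qqv lar doqoq rhiry epx
Hunk 6: at line 1 remove [mpz,thbnb] add [felw,mud,hwa] -> 15 lines: fgdav lkot felw mud hwa geox ien imv sfhlh rrlxk qqv lar doqoq rhiry epx
Hunk 7: at line 3 remove [mud,hwa] add [vurk,cgtal,paun] -> 16 lines: fgdav lkot felw vurk cgtal paun geox ien imv sfhlh rrlxk qqv lar doqoq rhiry epx
Final line 5: cgtal

Answer: cgtal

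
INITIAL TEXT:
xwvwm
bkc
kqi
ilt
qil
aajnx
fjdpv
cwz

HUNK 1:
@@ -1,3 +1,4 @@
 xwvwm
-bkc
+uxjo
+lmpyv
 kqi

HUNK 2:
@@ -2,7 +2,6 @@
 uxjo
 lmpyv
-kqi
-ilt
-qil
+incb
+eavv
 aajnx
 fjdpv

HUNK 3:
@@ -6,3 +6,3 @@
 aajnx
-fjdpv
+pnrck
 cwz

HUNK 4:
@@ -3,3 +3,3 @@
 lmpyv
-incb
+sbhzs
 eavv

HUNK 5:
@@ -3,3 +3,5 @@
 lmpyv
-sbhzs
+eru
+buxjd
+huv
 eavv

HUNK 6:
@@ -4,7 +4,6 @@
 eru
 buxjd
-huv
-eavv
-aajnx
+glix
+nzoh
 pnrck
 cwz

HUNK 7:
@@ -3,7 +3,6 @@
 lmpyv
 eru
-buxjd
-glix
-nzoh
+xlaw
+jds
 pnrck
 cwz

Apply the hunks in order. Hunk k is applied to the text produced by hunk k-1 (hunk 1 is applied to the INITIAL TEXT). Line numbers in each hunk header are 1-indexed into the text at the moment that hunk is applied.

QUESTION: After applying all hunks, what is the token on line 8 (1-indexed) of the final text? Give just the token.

Hunk 1: at line 1 remove [bkc] add [uxjo,lmpyv] -> 9 lines: xwvwm uxjo lmpyv kqi ilt qil aajnx fjdpv cwz
Hunk 2: at line 2 remove [kqi,ilt,qil] add [incb,eavv] -> 8 lines: xwvwm uxjo lmpyv incb eavv aajnx fjdpv cwz
Hunk 3: at line 6 remove [fjdpv] add [pnrck] -> 8 lines: xwvwm uxjo lmpyv incb eavv aajnx pnrck cwz
Hunk 4: at line 3 remove [incb] add [sbhzs] -> 8 lines: xwvwm uxjo lmpyv sbhzs eavv aajnx pnrck cwz
Hunk 5: at line 3 remove [sbhzs] add [eru,buxjd,huv] -> 10 lines: xwvwm uxjo lmpyv eru buxjd huv eavv aajnx pnrck cwz
Hunk 6: at line 4 remove [huv,eavv,aajnx] add [glix,nzoh] -> 9 lines: xwvwm uxjo lmpyv eru buxjd glix nzoh pnrck cwz
Hunk 7: at line 3 remove [buxjd,glix,nzoh] add [xlaw,jds] -> 8 lines: xwvwm uxjo lmpyv eru xlaw jds pnrck cwz
Final line 8: cwz

Answer: cwz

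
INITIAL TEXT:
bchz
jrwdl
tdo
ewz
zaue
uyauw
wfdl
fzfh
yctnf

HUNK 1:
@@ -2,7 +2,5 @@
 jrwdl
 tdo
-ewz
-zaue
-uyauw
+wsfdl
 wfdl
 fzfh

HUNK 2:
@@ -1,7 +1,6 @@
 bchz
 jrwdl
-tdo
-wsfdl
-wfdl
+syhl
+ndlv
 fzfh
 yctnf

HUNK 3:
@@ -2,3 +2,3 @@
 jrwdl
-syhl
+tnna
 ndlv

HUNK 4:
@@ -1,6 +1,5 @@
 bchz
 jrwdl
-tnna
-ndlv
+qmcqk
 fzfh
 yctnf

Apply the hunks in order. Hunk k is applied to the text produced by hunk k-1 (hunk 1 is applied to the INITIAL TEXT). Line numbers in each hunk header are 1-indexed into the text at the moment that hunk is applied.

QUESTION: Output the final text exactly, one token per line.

Answer: bchz
jrwdl
qmcqk
fzfh
yctnf

Derivation:
Hunk 1: at line 2 remove [ewz,zaue,uyauw] add [wsfdl] -> 7 lines: bchz jrwdl tdo wsfdl wfdl fzfh yctnf
Hunk 2: at line 1 remove [tdo,wsfdl,wfdl] add [syhl,ndlv] -> 6 lines: bchz jrwdl syhl ndlv fzfh yctnf
Hunk 3: at line 2 remove [syhl] add [tnna] -> 6 lines: bchz jrwdl tnna ndlv fzfh yctnf
Hunk 4: at line 1 remove [tnna,ndlv] add [qmcqk] -> 5 lines: bchz jrwdl qmcqk fzfh yctnf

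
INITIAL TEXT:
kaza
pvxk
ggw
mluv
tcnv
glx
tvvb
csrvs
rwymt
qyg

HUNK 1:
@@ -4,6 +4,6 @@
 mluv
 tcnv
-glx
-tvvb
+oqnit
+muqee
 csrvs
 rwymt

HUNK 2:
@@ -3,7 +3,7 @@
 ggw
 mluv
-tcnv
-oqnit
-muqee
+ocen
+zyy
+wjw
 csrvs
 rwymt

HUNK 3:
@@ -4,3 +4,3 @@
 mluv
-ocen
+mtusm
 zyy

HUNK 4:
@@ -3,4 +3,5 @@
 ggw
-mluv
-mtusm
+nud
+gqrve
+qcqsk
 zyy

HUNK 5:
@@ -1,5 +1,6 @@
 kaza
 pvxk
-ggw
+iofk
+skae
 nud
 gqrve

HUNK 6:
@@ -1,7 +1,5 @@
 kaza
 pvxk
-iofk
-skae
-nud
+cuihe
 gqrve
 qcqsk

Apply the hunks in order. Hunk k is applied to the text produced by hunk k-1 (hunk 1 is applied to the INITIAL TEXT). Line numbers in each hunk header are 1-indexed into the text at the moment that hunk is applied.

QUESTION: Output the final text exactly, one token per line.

Answer: kaza
pvxk
cuihe
gqrve
qcqsk
zyy
wjw
csrvs
rwymt
qyg

Derivation:
Hunk 1: at line 4 remove [glx,tvvb] add [oqnit,muqee] -> 10 lines: kaza pvxk ggw mluv tcnv oqnit muqee csrvs rwymt qyg
Hunk 2: at line 3 remove [tcnv,oqnit,muqee] add [ocen,zyy,wjw] -> 10 lines: kaza pvxk ggw mluv ocen zyy wjw csrvs rwymt qyg
Hunk 3: at line 4 remove [ocen] add [mtusm] -> 10 lines: kaza pvxk ggw mluv mtusm zyy wjw csrvs rwymt qyg
Hunk 4: at line 3 remove [mluv,mtusm] add [nud,gqrve,qcqsk] -> 11 lines: kaza pvxk ggw nud gqrve qcqsk zyy wjw csrvs rwymt qyg
Hunk 5: at line 1 remove [ggw] add [iofk,skae] -> 12 lines: kaza pvxk iofk skae nud gqrve qcqsk zyy wjw csrvs rwymt qyg
Hunk 6: at line 1 remove [iofk,skae,nud] add [cuihe] -> 10 lines: kaza pvxk cuihe gqrve qcqsk zyy wjw csrvs rwymt qyg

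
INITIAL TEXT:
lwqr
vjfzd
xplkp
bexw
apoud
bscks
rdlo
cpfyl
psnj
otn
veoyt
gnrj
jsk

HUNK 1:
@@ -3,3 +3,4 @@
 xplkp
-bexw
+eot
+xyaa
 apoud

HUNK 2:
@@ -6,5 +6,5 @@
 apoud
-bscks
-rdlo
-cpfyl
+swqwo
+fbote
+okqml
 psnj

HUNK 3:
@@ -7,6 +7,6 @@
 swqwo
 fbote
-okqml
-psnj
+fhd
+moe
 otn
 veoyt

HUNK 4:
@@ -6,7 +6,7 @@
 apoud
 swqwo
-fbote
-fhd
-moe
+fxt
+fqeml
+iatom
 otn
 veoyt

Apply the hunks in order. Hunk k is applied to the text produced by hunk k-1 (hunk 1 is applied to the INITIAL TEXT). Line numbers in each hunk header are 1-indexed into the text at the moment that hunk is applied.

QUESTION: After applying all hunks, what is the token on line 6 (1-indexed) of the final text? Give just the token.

Answer: apoud

Derivation:
Hunk 1: at line 3 remove [bexw] add [eot,xyaa] -> 14 lines: lwqr vjfzd xplkp eot xyaa apoud bscks rdlo cpfyl psnj otn veoyt gnrj jsk
Hunk 2: at line 6 remove [bscks,rdlo,cpfyl] add [swqwo,fbote,okqml] -> 14 lines: lwqr vjfzd xplkp eot xyaa apoud swqwo fbote okqml psnj otn veoyt gnrj jsk
Hunk 3: at line 7 remove [okqml,psnj] add [fhd,moe] -> 14 lines: lwqr vjfzd xplkp eot xyaa apoud swqwo fbote fhd moe otn veoyt gnrj jsk
Hunk 4: at line 6 remove [fbote,fhd,moe] add [fxt,fqeml,iatom] -> 14 lines: lwqr vjfzd xplkp eot xyaa apoud swqwo fxt fqeml iatom otn veoyt gnrj jsk
Final line 6: apoud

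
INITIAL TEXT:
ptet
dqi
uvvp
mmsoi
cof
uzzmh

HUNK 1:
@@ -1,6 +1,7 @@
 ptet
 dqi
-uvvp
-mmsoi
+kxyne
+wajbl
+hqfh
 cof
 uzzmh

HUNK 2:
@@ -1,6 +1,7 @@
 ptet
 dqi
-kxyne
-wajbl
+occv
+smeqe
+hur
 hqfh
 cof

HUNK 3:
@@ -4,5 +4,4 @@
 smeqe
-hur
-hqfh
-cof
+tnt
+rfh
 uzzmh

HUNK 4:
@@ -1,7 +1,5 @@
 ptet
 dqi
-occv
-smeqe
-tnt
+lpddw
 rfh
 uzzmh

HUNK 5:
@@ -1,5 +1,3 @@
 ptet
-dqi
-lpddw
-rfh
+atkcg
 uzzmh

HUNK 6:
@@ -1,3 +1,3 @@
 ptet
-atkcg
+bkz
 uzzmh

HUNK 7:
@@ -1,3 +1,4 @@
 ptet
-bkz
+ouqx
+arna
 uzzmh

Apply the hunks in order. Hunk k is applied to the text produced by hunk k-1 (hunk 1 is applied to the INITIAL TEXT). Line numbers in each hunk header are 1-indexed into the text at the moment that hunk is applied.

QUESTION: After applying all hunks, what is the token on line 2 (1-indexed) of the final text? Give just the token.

Hunk 1: at line 1 remove [uvvp,mmsoi] add [kxyne,wajbl,hqfh] -> 7 lines: ptet dqi kxyne wajbl hqfh cof uzzmh
Hunk 2: at line 1 remove [kxyne,wajbl] add [occv,smeqe,hur] -> 8 lines: ptet dqi occv smeqe hur hqfh cof uzzmh
Hunk 3: at line 4 remove [hur,hqfh,cof] add [tnt,rfh] -> 7 lines: ptet dqi occv smeqe tnt rfh uzzmh
Hunk 4: at line 1 remove [occv,smeqe,tnt] add [lpddw] -> 5 lines: ptet dqi lpddw rfh uzzmh
Hunk 5: at line 1 remove [dqi,lpddw,rfh] add [atkcg] -> 3 lines: ptet atkcg uzzmh
Hunk 6: at line 1 remove [atkcg] add [bkz] -> 3 lines: ptet bkz uzzmh
Hunk 7: at line 1 remove [bkz] add [ouqx,arna] -> 4 lines: ptet ouqx arna uzzmh
Final line 2: ouqx

Answer: ouqx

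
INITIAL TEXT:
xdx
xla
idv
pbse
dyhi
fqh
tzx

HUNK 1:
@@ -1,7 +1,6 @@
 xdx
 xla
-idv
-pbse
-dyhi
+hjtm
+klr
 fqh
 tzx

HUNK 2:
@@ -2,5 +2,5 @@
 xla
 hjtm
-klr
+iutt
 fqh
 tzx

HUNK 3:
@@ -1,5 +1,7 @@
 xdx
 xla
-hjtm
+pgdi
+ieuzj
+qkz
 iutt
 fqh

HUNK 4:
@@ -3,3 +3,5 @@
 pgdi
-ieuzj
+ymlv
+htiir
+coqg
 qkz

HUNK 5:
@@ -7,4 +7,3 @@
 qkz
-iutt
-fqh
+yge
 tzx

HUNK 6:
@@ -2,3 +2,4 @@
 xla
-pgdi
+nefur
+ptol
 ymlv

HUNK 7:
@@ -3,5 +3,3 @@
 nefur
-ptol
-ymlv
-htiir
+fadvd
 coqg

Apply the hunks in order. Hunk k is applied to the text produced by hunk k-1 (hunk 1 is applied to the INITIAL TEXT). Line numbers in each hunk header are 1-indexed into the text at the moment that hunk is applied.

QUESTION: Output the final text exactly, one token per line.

Answer: xdx
xla
nefur
fadvd
coqg
qkz
yge
tzx

Derivation:
Hunk 1: at line 1 remove [idv,pbse,dyhi] add [hjtm,klr] -> 6 lines: xdx xla hjtm klr fqh tzx
Hunk 2: at line 2 remove [klr] add [iutt] -> 6 lines: xdx xla hjtm iutt fqh tzx
Hunk 3: at line 1 remove [hjtm] add [pgdi,ieuzj,qkz] -> 8 lines: xdx xla pgdi ieuzj qkz iutt fqh tzx
Hunk 4: at line 3 remove [ieuzj] add [ymlv,htiir,coqg] -> 10 lines: xdx xla pgdi ymlv htiir coqg qkz iutt fqh tzx
Hunk 5: at line 7 remove [iutt,fqh] add [yge] -> 9 lines: xdx xla pgdi ymlv htiir coqg qkz yge tzx
Hunk 6: at line 2 remove [pgdi] add [nefur,ptol] -> 10 lines: xdx xla nefur ptol ymlv htiir coqg qkz yge tzx
Hunk 7: at line 3 remove [ptol,ymlv,htiir] add [fadvd] -> 8 lines: xdx xla nefur fadvd coqg qkz yge tzx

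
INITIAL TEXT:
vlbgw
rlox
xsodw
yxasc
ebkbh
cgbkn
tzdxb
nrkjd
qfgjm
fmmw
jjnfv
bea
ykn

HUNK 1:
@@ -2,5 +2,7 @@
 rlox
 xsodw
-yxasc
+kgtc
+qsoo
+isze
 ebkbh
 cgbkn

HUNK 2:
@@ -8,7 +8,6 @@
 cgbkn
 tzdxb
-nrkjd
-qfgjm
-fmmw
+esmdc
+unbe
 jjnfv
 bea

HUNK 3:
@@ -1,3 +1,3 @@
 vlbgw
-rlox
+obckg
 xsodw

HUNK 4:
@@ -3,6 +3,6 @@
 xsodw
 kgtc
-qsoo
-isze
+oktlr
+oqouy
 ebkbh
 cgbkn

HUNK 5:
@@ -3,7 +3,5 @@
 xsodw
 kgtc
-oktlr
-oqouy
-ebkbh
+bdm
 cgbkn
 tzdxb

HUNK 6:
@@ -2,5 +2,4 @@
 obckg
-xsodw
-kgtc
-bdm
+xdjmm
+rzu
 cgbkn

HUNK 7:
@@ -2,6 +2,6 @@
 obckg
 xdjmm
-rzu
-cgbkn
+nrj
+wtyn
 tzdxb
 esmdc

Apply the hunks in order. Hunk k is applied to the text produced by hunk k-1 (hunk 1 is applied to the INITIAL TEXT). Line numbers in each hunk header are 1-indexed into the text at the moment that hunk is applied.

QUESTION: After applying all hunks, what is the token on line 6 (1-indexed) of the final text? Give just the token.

Hunk 1: at line 2 remove [yxasc] add [kgtc,qsoo,isze] -> 15 lines: vlbgw rlox xsodw kgtc qsoo isze ebkbh cgbkn tzdxb nrkjd qfgjm fmmw jjnfv bea ykn
Hunk 2: at line 8 remove [nrkjd,qfgjm,fmmw] add [esmdc,unbe] -> 14 lines: vlbgw rlox xsodw kgtc qsoo isze ebkbh cgbkn tzdxb esmdc unbe jjnfv bea ykn
Hunk 3: at line 1 remove [rlox] add [obckg] -> 14 lines: vlbgw obckg xsodw kgtc qsoo isze ebkbh cgbkn tzdxb esmdc unbe jjnfv bea ykn
Hunk 4: at line 3 remove [qsoo,isze] add [oktlr,oqouy] -> 14 lines: vlbgw obckg xsodw kgtc oktlr oqouy ebkbh cgbkn tzdxb esmdc unbe jjnfv bea ykn
Hunk 5: at line 3 remove [oktlr,oqouy,ebkbh] add [bdm] -> 12 lines: vlbgw obckg xsodw kgtc bdm cgbkn tzdxb esmdc unbe jjnfv bea ykn
Hunk 6: at line 2 remove [xsodw,kgtc,bdm] add [xdjmm,rzu] -> 11 lines: vlbgw obckg xdjmm rzu cgbkn tzdxb esmdc unbe jjnfv bea ykn
Hunk 7: at line 2 remove [rzu,cgbkn] add [nrj,wtyn] -> 11 lines: vlbgw obckg xdjmm nrj wtyn tzdxb esmdc unbe jjnfv bea ykn
Final line 6: tzdxb

Answer: tzdxb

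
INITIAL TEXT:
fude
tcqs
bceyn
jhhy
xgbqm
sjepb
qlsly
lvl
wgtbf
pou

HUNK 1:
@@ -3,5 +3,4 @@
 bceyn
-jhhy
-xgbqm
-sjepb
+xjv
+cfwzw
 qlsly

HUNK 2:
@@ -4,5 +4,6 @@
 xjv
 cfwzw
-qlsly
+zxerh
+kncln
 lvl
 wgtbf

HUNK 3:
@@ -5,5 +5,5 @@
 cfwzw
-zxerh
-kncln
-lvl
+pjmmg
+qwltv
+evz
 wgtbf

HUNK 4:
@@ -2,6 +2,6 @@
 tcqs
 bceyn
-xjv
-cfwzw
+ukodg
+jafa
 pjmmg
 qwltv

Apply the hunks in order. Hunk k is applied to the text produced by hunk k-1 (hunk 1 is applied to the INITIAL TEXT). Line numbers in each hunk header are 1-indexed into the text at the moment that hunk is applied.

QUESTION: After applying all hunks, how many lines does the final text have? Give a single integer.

Answer: 10

Derivation:
Hunk 1: at line 3 remove [jhhy,xgbqm,sjepb] add [xjv,cfwzw] -> 9 lines: fude tcqs bceyn xjv cfwzw qlsly lvl wgtbf pou
Hunk 2: at line 4 remove [qlsly] add [zxerh,kncln] -> 10 lines: fude tcqs bceyn xjv cfwzw zxerh kncln lvl wgtbf pou
Hunk 3: at line 5 remove [zxerh,kncln,lvl] add [pjmmg,qwltv,evz] -> 10 lines: fude tcqs bceyn xjv cfwzw pjmmg qwltv evz wgtbf pou
Hunk 4: at line 2 remove [xjv,cfwzw] add [ukodg,jafa] -> 10 lines: fude tcqs bceyn ukodg jafa pjmmg qwltv evz wgtbf pou
Final line count: 10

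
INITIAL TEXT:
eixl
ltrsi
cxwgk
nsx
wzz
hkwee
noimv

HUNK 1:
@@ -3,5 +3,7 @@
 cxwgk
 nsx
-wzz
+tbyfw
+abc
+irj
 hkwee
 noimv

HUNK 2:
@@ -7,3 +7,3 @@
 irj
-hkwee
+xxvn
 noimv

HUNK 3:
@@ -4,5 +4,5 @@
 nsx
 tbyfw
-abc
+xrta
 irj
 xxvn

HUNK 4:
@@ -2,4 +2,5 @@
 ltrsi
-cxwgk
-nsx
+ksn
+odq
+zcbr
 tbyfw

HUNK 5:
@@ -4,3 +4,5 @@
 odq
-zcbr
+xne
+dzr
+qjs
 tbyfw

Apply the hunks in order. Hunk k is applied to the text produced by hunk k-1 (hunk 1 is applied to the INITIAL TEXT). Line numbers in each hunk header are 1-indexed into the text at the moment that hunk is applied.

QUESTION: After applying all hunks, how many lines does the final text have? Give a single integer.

Answer: 12

Derivation:
Hunk 1: at line 3 remove [wzz] add [tbyfw,abc,irj] -> 9 lines: eixl ltrsi cxwgk nsx tbyfw abc irj hkwee noimv
Hunk 2: at line 7 remove [hkwee] add [xxvn] -> 9 lines: eixl ltrsi cxwgk nsx tbyfw abc irj xxvn noimv
Hunk 3: at line 4 remove [abc] add [xrta] -> 9 lines: eixl ltrsi cxwgk nsx tbyfw xrta irj xxvn noimv
Hunk 4: at line 2 remove [cxwgk,nsx] add [ksn,odq,zcbr] -> 10 lines: eixl ltrsi ksn odq zcbr tbyfw xrta irj xxvn noimv
Hunk 5: at line 4 remove [zcbr] add [xne,dzr,qjs] -> 12 lines: eixl ltrsi ksn odq xne dzr qjs tbyfw xrta irj xxvn noimv
Final line count: 12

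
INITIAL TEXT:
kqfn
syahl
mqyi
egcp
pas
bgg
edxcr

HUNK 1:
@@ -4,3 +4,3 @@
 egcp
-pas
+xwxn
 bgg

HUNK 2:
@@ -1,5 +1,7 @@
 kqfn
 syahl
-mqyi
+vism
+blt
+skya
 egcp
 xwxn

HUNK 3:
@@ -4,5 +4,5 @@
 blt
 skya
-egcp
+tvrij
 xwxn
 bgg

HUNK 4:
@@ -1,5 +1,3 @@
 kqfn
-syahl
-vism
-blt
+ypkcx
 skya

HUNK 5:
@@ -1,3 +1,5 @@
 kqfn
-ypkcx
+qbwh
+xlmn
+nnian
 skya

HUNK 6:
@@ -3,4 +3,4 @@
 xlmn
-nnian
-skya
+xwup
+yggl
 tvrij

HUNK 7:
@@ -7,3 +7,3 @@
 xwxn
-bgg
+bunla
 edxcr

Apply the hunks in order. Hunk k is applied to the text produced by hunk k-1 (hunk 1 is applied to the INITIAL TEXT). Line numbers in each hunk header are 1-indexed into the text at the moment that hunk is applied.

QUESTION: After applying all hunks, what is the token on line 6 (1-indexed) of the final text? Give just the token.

Hunk 1: at line 4 remove [pas] add [xwxn] -> 7 lines: kqfn syahl mqyi egcp xwxn bgg edxcr
Hunk 2: at line 1 remove [mqyi] add [vism,blt,skya] -> 9 lines: kqfn syahl vism blt skya egcp xwxn bgg edxcr
Hunk 3: at line 4 remove [egcp] add [tvrij] -> 9 lines: kqfn syahl vism blt skya tvrij xwxn bgg edxcr
Hunk 4: at line 1 remove [syahl,vism,blt] add [ypkcx] -> 7 lines: kqfn ypkcx skya tvrij xwxn bgg edxcr
Hunk 5: at line 1 remove [ypkcx] add [qbwh,xlmn,nnian] -> 9 lines: kqfn qbwh xlmn nnian skya tvrij xwxn bgg edxcr
Hunk 6: at line 3 remove [nnian,skya] add [xwup,yggl] -> 9 lines: kqfn qbwh xlmn xwup yggl tvrij xwxn bgg edxcr
Hunk 7: at line 7 remove [bgg] add [bunla] -> 9 lines: kqfn qbwh xlmn xwup yggl tvrij xwxn bunla edxcr
Final line 6: tvrij

Answer: tvrij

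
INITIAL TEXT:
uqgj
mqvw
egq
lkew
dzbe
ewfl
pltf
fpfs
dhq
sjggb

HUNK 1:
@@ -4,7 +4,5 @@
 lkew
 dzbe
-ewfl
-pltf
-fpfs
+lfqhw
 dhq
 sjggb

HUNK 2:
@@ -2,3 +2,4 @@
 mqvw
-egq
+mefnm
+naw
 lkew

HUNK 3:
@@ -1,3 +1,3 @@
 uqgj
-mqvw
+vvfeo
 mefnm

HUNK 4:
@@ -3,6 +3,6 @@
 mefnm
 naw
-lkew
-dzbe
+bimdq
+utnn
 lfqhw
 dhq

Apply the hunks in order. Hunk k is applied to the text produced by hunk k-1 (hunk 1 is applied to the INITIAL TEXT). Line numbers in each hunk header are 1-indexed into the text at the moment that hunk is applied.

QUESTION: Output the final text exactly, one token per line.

Hunk 1: at line 4 remove [ewfl,pltf,fpfs] add [lfqhw] -> 8 lines: uqgj mqvw egq lkew dzbe lfqhw dhq sjggb
Hunk 2: at line 2 remove [egq] add [mefnm,naw] -> 9 lines: uqgj mqvw mefnm naw lkew dzbe lfqhw dhq sjggb
Hunk 3: at line 1 remove [mqvw] add [vvfeo] -> 9 lines: uqgj vvfeo mefnm naw lkew dzbe lfqhw dhq sjggb
Hunk 4: at line 3 remove [lkew,dzbe] add [bimdq,utnn] -> 9 lines: uqgj vvfeo mefnm naw bimdq utnn lfqhw dhq sjggb

Answer: uqgj
vvfeo
mefnm
naw
bimdq
utnn
lfqhw
dhq
sjggb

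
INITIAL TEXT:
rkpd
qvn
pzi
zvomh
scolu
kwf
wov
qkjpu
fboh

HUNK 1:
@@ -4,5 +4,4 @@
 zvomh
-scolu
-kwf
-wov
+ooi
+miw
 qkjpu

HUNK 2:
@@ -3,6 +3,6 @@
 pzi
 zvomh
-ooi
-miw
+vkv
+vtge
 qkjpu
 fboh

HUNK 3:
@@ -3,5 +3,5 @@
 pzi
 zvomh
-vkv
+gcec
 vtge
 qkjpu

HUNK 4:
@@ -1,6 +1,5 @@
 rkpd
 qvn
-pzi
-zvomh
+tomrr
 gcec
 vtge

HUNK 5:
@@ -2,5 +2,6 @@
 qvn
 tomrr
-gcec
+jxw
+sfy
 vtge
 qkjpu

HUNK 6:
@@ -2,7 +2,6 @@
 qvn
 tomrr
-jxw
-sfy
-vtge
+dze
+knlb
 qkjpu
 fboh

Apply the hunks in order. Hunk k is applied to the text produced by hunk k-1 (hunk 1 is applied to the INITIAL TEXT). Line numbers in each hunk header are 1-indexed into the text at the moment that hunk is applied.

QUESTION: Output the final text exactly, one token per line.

Answer: rkpd
qvn
tomrr
dze
knlb
qkjpu
fboh

Derivation:
Hunk 1: at line 4 remove [scolu,kwf,wov] add [ooi,miw] -> 8 lines: rkpd qvn pzi zvomh ooi miw qkjpu fboh
Hunk 2: at line 3 remove [ooi,miw] add [vkv,vtge] -> 8 lines: rkpd qvn pzi zvomh vkv vtge qkjpu fboh
Hunk 3: at line 3 remove [vkv] add [gcec] -> 8 lines: rkpd qvn pzi zvomh gcec vtge qkjpu fboh
Hunk 4: at line 1 remove [pzi,zvomh] add [tomrr] -> 7 lines: rkpd qvn tomrr gcec vtge qkjpu fboh
Hunk 5: at line 2 remove [gcec] add [jxw,sfy] -> 8 lines: rkpd qvn tomrr jxw sfy vtge qkjpu fboh
Hunk 6: at line 2 remove [jxw,sfy,vtge] add [dze,knlb] -> 7 lines: rkpd qvn tomrr dze knlb qkjpu fboh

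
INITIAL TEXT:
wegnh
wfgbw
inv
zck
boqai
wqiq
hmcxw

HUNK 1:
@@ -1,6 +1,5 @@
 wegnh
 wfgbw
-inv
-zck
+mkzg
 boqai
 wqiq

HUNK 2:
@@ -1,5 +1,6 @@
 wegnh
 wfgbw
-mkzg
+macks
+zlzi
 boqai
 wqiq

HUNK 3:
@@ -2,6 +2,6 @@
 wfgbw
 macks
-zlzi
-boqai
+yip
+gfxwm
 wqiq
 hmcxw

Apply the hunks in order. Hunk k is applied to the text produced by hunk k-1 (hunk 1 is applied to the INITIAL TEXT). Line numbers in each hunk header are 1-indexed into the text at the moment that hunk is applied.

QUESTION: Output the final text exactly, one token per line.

Hunk 1: at line 1 remove [inv,zck] add [mkzg] -> 6 lines: wegnh wfgbw mkzg boqai wqiq hmcxw
Hunk 2: at line 1 remove [mkzg] add [macks,zlzi] -> 7 lines: wegnh wfgbw macks zlzi boqai wqiq hmcxw
Hunk 3: at line 2 remove [zlzi,boqai] add [yip,gfxwm] -> 7 lines: wegnh wfgbw macks yip gfxwm wqiq hmcxw

Answer: wegnh
wfgbw
macks
yip
gfxwm
wqiq
hmcxw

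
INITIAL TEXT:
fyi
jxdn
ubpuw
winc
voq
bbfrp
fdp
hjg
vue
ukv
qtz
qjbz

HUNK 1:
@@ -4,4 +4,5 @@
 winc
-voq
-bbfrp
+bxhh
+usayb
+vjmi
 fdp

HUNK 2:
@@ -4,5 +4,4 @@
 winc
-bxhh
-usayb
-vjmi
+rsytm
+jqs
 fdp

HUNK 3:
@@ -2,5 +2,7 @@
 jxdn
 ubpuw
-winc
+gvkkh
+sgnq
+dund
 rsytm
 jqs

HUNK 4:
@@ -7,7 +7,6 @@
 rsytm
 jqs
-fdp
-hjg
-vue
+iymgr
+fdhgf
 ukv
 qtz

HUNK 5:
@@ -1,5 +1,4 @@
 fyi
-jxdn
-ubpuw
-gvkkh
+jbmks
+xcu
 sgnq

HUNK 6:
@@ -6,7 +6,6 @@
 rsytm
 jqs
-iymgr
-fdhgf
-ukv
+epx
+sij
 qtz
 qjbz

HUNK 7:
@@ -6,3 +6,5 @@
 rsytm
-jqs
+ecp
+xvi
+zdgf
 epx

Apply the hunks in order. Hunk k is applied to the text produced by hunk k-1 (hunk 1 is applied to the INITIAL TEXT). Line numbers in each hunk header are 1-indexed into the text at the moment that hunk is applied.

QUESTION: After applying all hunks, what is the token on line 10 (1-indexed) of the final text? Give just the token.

Hunk 1: at line 4 remove [voq,bbfrp] add [bxhh,usayb,vjmi] -> 13 lines: fyi jxdn ubpuw winc bxhh usayb vjmi fdp hjg vue ukv qtz qjbz
Hunk 2: at line 4 remove [bxhh,usayb,vjmi] add [rsytm,jqs] -> 12 lines: fyi jxdn ubpuw winc rsytm jqs fdp hjg vue ukv qtz qjbz
Hunk 3: at line 2 remove [winc] add [gvkkh,sgnq,dund] -> 14 lines: fyi jxdn ubpuw gvkkh sgnq dund rsytm jqs fdp hjg vue ukv qtz qjbz
Hunk 4: at line 7 remove [fdp,hjg,vue] add [iymgr,fdhgf] -> 13 lines: fyi jxdn ubpuw gvkkh sgnq dund rsytm jqs iymgr fdhgf ukv qtz qjbz
Hunk 5: at line 1 remove [jxdn,ubpuw,gvkkh] add [jbmks,xcu] -> 12 lines: fyi jbmks xcu sgnq dund rsytm jqs iymgr fdhgf ukv qtz qjbz
Hunk 6: at line 6 remove [iymgr,fdhgf,ukv] add [epx,sij] -> 11 lines: fyi jbmks xcu sgnq dund rsytm jqs epx sij qtz qjbz
Hunk 7: at line 6 remove [jqs] add [ecp,xvi,zdgf] -> 13 lines: fyi jbmks xcu sgnq dund rsytm ecp xvi zdgf epx sij qtz qjbz
Final line 10: epx

Answer: epx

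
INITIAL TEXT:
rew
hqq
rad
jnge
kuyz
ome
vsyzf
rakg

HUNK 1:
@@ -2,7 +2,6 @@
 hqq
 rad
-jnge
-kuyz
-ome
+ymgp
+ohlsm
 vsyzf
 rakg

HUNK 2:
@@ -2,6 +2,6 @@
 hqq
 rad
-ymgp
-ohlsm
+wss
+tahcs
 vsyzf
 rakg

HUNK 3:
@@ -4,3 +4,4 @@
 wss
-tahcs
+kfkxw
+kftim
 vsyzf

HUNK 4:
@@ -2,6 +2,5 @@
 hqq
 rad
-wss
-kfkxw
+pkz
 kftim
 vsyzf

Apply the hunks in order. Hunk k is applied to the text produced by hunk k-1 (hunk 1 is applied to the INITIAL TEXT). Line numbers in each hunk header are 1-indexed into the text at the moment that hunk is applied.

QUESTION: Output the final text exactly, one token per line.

Hunk 1: at line 2 remove [jnge,kuyz,ome] add [ymgp,ohlsm] -> 7 lines: rew hqq rad ymgp ohlsm vsyzf rakg
Hunk 2: at line 2 remove [ymgp,ohlsm] add [wss,tahcs] -> 7 lines: rew hqq rad wss tahcs vsyzf rakg
Hunk 3: at line 4 remove [tahcs] add [kfkxw,kftim] -> 8 lines: rew hqq rad wss kfkxw kftim vsyzf rakg
Hunk 4: at line 2 remove [wss,kfkxw] add [pkz] -> 7 lines: rew hqq rad pkz kftim vsyzf rakg

Answer: rew
hqq
rad
pkz
kftim
vsyzf
rakg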